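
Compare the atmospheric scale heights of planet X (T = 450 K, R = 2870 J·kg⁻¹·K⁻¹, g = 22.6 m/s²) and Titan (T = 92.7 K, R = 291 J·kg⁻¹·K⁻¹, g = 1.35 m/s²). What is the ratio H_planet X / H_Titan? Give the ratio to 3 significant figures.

H_planet X/H_Titan ≈ 2.86

H = RT/g for each body.
H_planet X = 2870 × 450 / 22.6 = 57146 m.
H_Titan = 291 × 92.7 / 1.35 = 19982 m.
H_planet X/H_Titan = 57146/19982 = 2.8599.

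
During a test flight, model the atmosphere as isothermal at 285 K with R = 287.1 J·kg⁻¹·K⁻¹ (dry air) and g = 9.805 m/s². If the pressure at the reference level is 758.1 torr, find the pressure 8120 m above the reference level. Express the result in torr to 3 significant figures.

P ≈ 287 torr

Scale height: H = RT/g = 287.1 × 285 / 9.805 = 8345.1 m.
Barometric formula: P = P₀ exp(−z/H).
z/H = 8120.0/8345.1 = 0.97303; exp(−0.97303) = 0.37794.
P = 758.1 × 0.37794 = 286.52 torr.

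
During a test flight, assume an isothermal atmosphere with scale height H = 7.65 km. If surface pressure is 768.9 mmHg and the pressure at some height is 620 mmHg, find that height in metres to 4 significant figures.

Invert the barometric formula: z = H ln(P₀/P).
P₀/P = 768.9/620 = 1.2402; ln(1.2402) = 0.21527.
z = 7650.0 × 0.21527 = 1646.8 m.

z ≈ 1647 m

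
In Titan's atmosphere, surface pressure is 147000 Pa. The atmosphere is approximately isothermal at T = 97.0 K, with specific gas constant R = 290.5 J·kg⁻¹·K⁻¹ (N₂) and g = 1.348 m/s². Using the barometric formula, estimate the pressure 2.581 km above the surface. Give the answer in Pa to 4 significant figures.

P ≈ 129900 Pa

Scale height: H = RT/g = 290.5 × 97.0 / 1.348 = 20904 m.
Barometric formula: P = P₀ exp(−z/H).
z/H = 2581.0/20904 = 0.12347; exp(−0.12347) = 0.88385.
P = 147000 × 0.88385 = 129930 Pa.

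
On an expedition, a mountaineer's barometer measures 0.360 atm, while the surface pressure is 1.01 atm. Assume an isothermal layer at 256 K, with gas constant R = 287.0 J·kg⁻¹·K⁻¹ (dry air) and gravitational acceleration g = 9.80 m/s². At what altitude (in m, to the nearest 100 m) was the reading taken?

Scale height: H = RT/g = 287.0 × 256 / 9.80 = 7497.1 m.
Invert the barometric formula: z = H ln(P₀/P).
P₀/P = 1.01/0.360 = 2.8056; ln(2.8056) = 1.0316.
z = 7497.1 × 1.0316 = 7734.0 m.

z ≈ 7700 m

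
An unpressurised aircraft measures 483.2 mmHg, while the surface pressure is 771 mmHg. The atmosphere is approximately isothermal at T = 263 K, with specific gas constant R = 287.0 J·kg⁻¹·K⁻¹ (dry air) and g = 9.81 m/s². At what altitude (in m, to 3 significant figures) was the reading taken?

z ≈ 3600 m

Scale height: H = RT/g = 287.0 × 263 / 9.81 = 7694.3 m.
Invert the barometric formula: z = H ln(P₀/P).
P₀/P = 771/483.2 = 1.5956; ln(1.5956) = 0.46725.
z = 7694.3 × 0.46725 = 3595.2 m.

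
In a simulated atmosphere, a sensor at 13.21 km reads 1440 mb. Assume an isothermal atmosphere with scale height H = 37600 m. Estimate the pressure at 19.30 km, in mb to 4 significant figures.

Between two levels, P₂ = P₁ exp(−Δz/H) with Δz = z₂ − z₁.
Δz = 19300 − 13210 = 6090.0 m; Δz/H = 6090.0/37600 = 0.16197.
P₂ = 1440 × exp(−0.16197) = 1440 × 0.85047 = 1224.7 mb.

P ≈ 1225 mb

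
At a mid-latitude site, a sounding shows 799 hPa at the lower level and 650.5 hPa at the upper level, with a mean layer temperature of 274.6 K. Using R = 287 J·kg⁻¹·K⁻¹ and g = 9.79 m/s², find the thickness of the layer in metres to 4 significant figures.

Hypsometric equation: Δz = (R T̄/g) ln(P₁/P₂).
R T̄/g = 287 × 274.6 / 9.79 = 8050.1 m.
ln(799/650.5) = ln(1.2283) = 0.20563.
Δz = 8050.1 × 0.20563 = 1655.3 m.

Δz ≈ 1655 m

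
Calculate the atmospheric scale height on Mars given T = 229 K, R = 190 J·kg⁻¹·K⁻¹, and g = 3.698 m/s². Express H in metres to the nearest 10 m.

The scale height of an isothermal atmosphere is H = RT/g.
H = 190 × 229 / 3.698 = 43510/3.698 = 11766 m.

H ≈ 11770 m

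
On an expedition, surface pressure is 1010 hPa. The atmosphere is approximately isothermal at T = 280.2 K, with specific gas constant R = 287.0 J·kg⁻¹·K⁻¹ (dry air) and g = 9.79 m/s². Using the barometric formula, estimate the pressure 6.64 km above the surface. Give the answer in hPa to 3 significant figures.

Scale height: H = RT/g = 287.0 × 280.2 / 9.79 = 8214.2 m.
Barometric formula: P = P₀ exp(−z/H).
z/H = 6640.0/8214.2 = 0.80836; exp(−0.80836) = 0.44559.
P = 1010 × 0.44559 = 450.05 hPa.

P ≈ 450 hPa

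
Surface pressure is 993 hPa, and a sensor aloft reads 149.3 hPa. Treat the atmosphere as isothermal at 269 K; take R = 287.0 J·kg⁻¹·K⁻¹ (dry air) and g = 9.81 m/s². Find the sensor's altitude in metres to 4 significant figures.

z ≈ 14910 m

Scale height: H = RT/g = 287.0 × 269 / 9.81 = 7869.8 m.
Invert the barometric formula: z = H ln(P₀/P).
P₀/P = 993/149.3 = 6.6510; ln(6.6510) = 1.8948.
z = 7869.8 × 1.8948 = 14912 m.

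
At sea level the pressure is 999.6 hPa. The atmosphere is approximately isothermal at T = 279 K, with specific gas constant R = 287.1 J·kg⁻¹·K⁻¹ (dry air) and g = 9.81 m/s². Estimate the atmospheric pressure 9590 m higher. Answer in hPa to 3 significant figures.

Scale height: H = RT/g = 287.1 × 279 / 9.81 = 8165.2 m.
Barometric formula: P = P₀ exp(−z/H).
z/H = 9590.0/8165.2 = 1.1745; exp(−1.1745) = 0.30897.
P = 999.6 × 0.30897 = 308.85 hPa.

P ≈ 309 hPa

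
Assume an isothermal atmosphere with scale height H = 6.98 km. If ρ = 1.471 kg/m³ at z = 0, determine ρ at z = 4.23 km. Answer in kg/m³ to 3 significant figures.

ρ ≈ 0.802 kg/m³

In an isothermal atmosphere, density decays like pressure: ρ = ρ₀ exp(−z/H).
z/H = 4230.0/6980.0 = 0.60602; exp(−0.60602) = 0.54552.
ρ = 1.471 × 0.54552 = 0.80246 kg/m³.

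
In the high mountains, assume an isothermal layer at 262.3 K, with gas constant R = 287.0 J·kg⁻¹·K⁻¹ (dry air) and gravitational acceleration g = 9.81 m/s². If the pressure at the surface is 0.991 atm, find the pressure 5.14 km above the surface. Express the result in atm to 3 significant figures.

Scale height: H = RT/g = 287.0 × 262.3 / 9.81 = 7673.8 m.
Barometric formula: P = P₀ exp(−z/H).
z/H = 5140.0/7673.8 = 0.66981; exp(−0.66981) = 0.51181.
P = 0.991 × 0.51181 = 0.50720 atm.

P ≈ 0.507 atm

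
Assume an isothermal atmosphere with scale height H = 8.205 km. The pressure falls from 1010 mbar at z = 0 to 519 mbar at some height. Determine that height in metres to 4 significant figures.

Invert the barometric formula: z = H ln(P₀/P).
P₀/P = 1010/519 = 1.9461; ln(1.9461) = 0.66583.
z = 8205.0 × 0.66583 = 5463.1 m.

z ≈ 5463 m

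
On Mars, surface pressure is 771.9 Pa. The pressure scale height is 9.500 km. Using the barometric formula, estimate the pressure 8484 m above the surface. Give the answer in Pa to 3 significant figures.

Barometric formula: P = P₀ exp(−z/H).
z/H = 8484.0/9500.0 = 0.89305; exp(−0.89305) = 0.40941.
P = 771.9 × 0.40941 = 316.02 Pa.

P ≈ 316 Pa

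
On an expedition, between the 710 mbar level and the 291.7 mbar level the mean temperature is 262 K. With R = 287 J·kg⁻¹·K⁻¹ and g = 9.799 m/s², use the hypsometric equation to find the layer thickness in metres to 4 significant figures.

Δz ≈ 6826 m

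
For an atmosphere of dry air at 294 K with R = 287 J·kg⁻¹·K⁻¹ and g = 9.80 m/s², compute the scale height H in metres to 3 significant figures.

H ≈ 8610 m

The scale height of an isothermal atmosphere is H = RT/g.
H = 287 × 294 / 9.80 = 84378/9.80 = 8610.0 m.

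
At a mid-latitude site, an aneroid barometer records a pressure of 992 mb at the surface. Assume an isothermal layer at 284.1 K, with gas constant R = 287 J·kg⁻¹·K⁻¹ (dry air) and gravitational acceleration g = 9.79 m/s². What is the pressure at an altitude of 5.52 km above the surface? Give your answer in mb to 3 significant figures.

Scale height: H = RT/g = 287 × 284.1 / 9.79 = 8328.6 m.
Barometric formula: P = P₀ exp(−z/H).
z/H = 5520.0/8328.6 = 0.66278; exp(−0.66278) = 0.51542.
P = 992 × 0.51542 = 511.30 mb.

P ≈ 511 mb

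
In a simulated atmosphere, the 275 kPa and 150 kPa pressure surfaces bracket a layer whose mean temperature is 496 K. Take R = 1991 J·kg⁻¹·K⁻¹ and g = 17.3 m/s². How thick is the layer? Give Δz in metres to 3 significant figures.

Hypsometric equation: Δz = (R T̄/g) ln(P₁/P₂).
R T̄/g = 1991 × 496 / 17.3 = 57083 m.
ln(275/150) = ln(1.8333) = 0.60612.
Δz = 57083 × 0.60612 = 34599 m.

Δz ≈ 34600 m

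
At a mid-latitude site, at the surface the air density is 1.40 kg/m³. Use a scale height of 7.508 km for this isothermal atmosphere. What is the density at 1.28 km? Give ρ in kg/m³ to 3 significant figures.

ρ ≈ 1.18 kg/m³

In an isothermal atmosphere, density decays like pressure: ρ = ρ₀ exp(−z/H).
z/H = 1280.0/7508.0 = 0.17048; exp(−0.17048) = 0.84326.
ρ = 1.40 × 0.84326 = 1.1806 kg/m³.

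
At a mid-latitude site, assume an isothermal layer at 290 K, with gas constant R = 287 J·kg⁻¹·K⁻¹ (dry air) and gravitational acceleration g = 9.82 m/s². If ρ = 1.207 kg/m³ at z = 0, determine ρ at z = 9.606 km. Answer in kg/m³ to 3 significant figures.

ρ ≈ 0.389 kg/m³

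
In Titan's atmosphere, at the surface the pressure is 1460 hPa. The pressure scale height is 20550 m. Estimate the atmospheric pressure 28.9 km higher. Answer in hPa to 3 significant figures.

P ≈ 358 hPa

Barometric formula: P = P₀ exp(−z/H).
z/H = 28900/20550 = 1.4063; exp(−1.4063) = 0.24505.
P = 1460 × 0.24505 = 357.77 hPa.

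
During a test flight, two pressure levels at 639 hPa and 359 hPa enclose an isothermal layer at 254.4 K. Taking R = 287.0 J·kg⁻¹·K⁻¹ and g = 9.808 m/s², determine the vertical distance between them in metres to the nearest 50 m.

Hypsometric equation: Δz = (R T̄/g) ln(P₁/P₂).
R T̄/g = 287.0 × 254.4 / 9.808 = 7444.2 m.
ln(639/359) = ln(1.7799) = 0.57656.
Δz = 7444.2 × 0.57656 = 4292.0 m.

Δz ≈ 4300 m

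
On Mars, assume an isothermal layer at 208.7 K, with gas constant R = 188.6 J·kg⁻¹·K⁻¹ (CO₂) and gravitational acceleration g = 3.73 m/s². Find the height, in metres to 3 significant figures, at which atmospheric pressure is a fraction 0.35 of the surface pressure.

Scale height: H = RT/g = 188.6 × 208.7 / 3.73 = 10552 m.
Set P/P₀ = exp(−z/H) = 0.35, so z = −H ln(0.35).
−ln(0.35) = 1.0498; z = 10552 × 1.0498 = 11077 m.

z ≈ 11100 m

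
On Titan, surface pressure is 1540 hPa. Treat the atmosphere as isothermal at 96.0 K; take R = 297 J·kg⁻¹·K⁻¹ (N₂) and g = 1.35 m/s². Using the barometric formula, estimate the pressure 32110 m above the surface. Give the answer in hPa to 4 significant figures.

Scale height: H = RT/g = 297 × 96.0 / 1.35 = 21120 m.
Barometric formula: P = P₀ exp(−z/H).
z/H = 32110/21120 = 1.5204; exp(−1.5204) = 0.21862.
P = 1540 × 0.21862 = 336.67 hPa.

P ≈ 336.7 hPa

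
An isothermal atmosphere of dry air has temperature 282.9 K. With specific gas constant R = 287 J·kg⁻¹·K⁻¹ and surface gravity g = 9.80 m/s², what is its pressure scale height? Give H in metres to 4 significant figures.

H ≈ 8285 m

The scale height of an isothermal atmosphere is H = RT/g.
H = 287 × 282.9 / 9.80 = 81192/9.80 = 8284.9 m.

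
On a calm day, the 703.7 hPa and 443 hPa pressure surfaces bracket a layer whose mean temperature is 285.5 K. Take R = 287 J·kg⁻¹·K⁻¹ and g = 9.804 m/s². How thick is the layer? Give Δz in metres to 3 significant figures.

Δz ≈ 3870 m

Hypsometric equation: Δz = (R T̄/g) ln(P₁/P₂).
R T̄/g = 287 × 285.5 / 9.804 = 8357.7 m.
ln(703.7/443) = ln(1.5885) = 0.46279.
Δz = 8357.7 × 0.46279 = 3867.9 m.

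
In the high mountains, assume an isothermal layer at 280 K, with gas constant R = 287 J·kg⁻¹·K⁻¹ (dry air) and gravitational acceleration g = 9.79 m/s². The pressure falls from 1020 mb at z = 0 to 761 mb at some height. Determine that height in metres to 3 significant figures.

z ≈ 2400 m

Scale height: H = RT/g = 287 × 280 / 9.79 = 8208.4 m.
Invert the barometric formula: z = H ln(P₀/P).
P₀/P = 1020/761 = 1.3403; ln(1.3403) = 0.29289.
z = 8208.4 × 0.29289 = 2404.2 m.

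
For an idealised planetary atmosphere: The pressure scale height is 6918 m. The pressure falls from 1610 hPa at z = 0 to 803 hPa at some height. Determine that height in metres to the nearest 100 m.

z ≈ 4800 m

Invert the barometric formula: z = H ln(P₀/P).
P₀/P = 1610/803 = 2.0050; ln(2.0050) = 0.69564.
z = 6918.0 × 0.69564 = 4812.4 m.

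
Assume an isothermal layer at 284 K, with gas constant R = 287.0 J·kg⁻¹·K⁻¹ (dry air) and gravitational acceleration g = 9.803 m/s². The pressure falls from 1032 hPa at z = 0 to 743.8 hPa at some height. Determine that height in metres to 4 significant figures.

z ≈ 2723 m

Scale height: H = RT/g = 287.0 × 284 / 9.803 = 8314.6 m.
Invert the barometric formula: z = H ln(P₀/P).
P₀/P = 1032/743.8 = 1.3875; ln(1.3875) = 0.32750.
z = 8314.6 × 0.32750 = 2723.0 m.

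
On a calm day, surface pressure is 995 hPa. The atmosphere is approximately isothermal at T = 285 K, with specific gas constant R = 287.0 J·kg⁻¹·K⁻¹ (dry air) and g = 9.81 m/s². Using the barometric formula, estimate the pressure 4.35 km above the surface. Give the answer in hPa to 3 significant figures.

Scale height: H = RT/g = 287.0 × 285 / 9.81 = 8337.9 m.
Barometric formula: P = P₀ exp(−z/H).
z/H = 4350.0/8337.9 = 0.52171; exp(−0.52171) = 0.59350.
P = 995 × 0.59350 = 590.53 hPa.

P ≈ 591 hPa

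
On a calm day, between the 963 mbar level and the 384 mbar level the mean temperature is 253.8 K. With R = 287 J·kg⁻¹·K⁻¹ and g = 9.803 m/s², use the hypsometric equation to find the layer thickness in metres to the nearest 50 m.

Hypsometric equation: Δz = (R T̄/g) ln(P₁/P₂).
R T̄/g = 287 × 253.8 / 9.803 = 7430.4 m.
ln(963/384) = ln(2.5078) = 0.91941.
Δz = 7430.4 × 0.91941 = 6831.6 m.

Δz ≈ 6850 m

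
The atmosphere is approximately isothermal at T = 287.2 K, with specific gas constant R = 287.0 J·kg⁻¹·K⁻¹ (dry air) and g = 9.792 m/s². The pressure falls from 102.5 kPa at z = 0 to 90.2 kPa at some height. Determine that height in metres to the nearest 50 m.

z ≈ 1100 m

Scale height: H = RT/g = 287.0 × 287.2 / 9.792 = 8417.7 m.
Invert the barometric formula: z = H ln(P₀/P).
P₀/P = 102.5/90.2 = 1.1364; ln(1.1364) = 0.12787.
z = 8417.7 × 0.12787 = 1076.4 m.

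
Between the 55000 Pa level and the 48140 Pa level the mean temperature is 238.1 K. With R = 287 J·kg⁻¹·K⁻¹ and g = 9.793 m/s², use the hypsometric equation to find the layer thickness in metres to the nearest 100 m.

Δz ≈ 900 m

Hypsometric equation: Δz = (R T̄/g) ln(P₁/P₂).
R T̄/g = 287 × 238.1 / 9.793 = 6977.9 m.
ln(55000/48140) = ln(1.1425) = 0.13322.
Δz = 6977.9 × 0.13322 = 929.60 m.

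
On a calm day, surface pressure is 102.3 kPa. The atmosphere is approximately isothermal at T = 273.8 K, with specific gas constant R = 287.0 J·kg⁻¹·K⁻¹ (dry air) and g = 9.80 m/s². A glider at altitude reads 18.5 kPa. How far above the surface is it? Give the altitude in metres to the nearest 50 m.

Scale height: H = RT/g = 287.0 × 273.8 / 9.80 = 8018.4 m.
Invert the barometric formula: z = H ln(P₀/P).
P₀/P = 102.3/18.5 = 5.5297; ln(5.5297) = 1.7101.
z = 8018.4 × 1.7101 = 13712 m.

z ≈ 13700 m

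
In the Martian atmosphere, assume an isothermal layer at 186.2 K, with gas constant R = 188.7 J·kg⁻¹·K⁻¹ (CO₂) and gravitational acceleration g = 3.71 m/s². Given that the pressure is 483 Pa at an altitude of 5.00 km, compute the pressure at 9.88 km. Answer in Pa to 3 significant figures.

P ≈ 289 Pa

Scale height: H = RT/g = 188.7 × 186.2 / 3.71 = 9470.6 m.
Between two levels, P₂ = P₁ exp(−Δz/H) with Δz = z₂ − z₁.
Δz = 9880.0 − 5000.0 = 4880.0 m; Δz/H = 4880.0/9470.6 = 0.51528.
P₂ = 483 × exp(−0.51528) = 483 × 0.59733 = 288.51 Pa.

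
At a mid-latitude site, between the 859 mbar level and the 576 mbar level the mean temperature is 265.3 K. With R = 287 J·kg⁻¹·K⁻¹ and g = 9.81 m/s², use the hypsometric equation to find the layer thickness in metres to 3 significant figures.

Δz ≈ 3100 m

Hypsometric equation: Δz = (R T̄/g) ln(P₁/P₂).
R T̄/g = 287 × 265.3 / 9.81 = 7761.6 m.
ln(859/576) = ln(1.4913) = 0.39965.
Δz = 7761.6 × 0.39965 = 3101.9 m.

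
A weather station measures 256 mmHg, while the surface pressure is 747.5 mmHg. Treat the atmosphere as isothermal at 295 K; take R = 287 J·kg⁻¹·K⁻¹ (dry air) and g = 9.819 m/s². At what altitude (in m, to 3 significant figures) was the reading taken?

Scale height: H = RT/g = 287 × 295 / 9.819 = 8622.6 m.
Invert the barometric formula: z = H ln(P₀/P).
P₀/P = 747.5/256 = 2.9199; ln(2.9199) = 1.0715.
z = 8622.6 × 1.0715 = 9239.1 m.

z ≈ 9240 m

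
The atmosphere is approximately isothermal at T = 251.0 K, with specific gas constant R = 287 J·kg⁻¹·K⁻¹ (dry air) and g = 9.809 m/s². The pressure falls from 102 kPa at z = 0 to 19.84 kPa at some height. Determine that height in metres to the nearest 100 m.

Scale height: H = RT/g = 287 × 251.0 / 9.809 = 7344.0 m.
Invert the barometric formula: z = H ln(P₀/P).
P₀/P = 102/19.84 = 5.1411; ln(5.1411) = 1.6373.
z = 7344.0 × 1.6373 = 12024 m.

z ≈ 12000 m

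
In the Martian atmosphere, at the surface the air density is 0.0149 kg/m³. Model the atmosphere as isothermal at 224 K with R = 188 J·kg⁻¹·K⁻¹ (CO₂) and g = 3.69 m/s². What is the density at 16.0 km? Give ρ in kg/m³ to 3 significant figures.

ρ ≈ 0.00367 kg/m³

Scale height: H = RT/g = 188 × 224 / 3.69 = 11412 m.
In an isothermal atmosphere, density decays like pressure: ρ = ρ₀ exp(−z/H).
z/H = 16000/11412 = 1.4020; exp(−1.4020) = 0.24610.
ρ = 0.0149 × 0.24610 = 0.0036669 kg/m³.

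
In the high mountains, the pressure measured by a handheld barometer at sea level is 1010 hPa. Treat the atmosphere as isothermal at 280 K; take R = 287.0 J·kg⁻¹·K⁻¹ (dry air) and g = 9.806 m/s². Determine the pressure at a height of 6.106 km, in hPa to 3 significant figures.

Scale height: H = RT/g = 287.0 × 280 / 9.806 = 8195.0 m.
Barometric formula: P = P₀ exp(−z/H).
z/H = 6106.0/8195.0 = 0.74509; exp(−0.74509) = 0.47469.
P = 1010 × 0.47469 = 479.44 hPa.

P ≈ 479 hPa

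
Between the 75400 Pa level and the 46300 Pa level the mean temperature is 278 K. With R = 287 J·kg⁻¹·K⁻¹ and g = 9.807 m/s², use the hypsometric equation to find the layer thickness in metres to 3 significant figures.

Hypsometric equation: Δz = (R T̄/g) ln(P₁/P₂).
R T̄/g = 287 × 278 / 9.807 = 8135.6 m.
ln(75400/46300) = ln(1.6285) = 0.48766.
Δz = 8135.6 × 0.48766 = 3967.4 m.

Δz ≈ 3970 m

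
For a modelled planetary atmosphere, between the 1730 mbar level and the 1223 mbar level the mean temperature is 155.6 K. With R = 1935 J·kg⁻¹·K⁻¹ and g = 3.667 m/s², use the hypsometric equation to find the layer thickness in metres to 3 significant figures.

Δz ≈ 28500 m

Hypsometric equation: Δz = (R T̄/g) ln(P₁/P₂).
R T̄/g = 1935 × 155.6 / 3.667 = 82107 m.
ln(1730/1223) = ln(1.4146) = 0.34685.
Δz = 82107 × 0.34685 = 28479 m.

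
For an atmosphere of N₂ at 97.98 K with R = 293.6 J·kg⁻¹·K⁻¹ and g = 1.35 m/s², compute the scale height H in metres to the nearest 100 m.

The scale height of an isothermal atmosphere is H = RT/g.
H = 293.6 × 97.98 / 1.35 = 28767/1.35 = 21309 m.

H ≈ 21300 m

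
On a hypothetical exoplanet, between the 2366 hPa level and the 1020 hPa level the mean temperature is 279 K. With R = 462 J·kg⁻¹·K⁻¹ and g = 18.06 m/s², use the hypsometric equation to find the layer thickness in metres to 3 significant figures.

Δz ≈ 6010 m

Hypsometric equation: Δz = (R T̄/g) ln(P₁/P₂).
R T̄/g = 462 × 279 / 18.06 = 7137.2 m.
ln(2366/1020) = ln(2.3196) = 0.84139.
Δz = 7137.2 × 0.84139 = 6005.2 m.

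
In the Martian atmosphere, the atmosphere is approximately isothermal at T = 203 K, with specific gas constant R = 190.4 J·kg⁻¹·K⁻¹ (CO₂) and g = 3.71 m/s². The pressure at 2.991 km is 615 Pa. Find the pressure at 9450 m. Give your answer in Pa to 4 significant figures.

P ≈ 330.8 Pa

Scale height: H = RT/g = 190.4 × 203 / 3.71 = 10418 m.
Between two levels, P₂ = P₁ exp(−Δz/H) with Δz = z₂ − z₁.
Δz = 9450.0 − 2991.0 = 6459.0 m; Δz/H = 6459.0/10418 = 0.61998.
P₂ = 615 × exp(−0.61998) = 615 × 0.53796 = 330.85 Pa.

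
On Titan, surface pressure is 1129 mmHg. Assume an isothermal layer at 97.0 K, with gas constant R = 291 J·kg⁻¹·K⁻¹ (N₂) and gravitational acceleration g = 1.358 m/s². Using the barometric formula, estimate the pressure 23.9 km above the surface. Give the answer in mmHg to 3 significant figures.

P ≈ 358 mmHg

Scale height: H = RT/g = 291 × 97.0 / 1.358 = 20786 m.
Barometric formula: P = P₀ exp(−z/H).
z/H = 23900/20786 = 1.1498; exp(−1.1498) = 0.31670.
P = 1129 × 0.31670 = 357.55 mmHg.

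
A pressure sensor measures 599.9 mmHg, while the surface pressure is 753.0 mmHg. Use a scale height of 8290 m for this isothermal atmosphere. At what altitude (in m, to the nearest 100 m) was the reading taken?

z ≈ 1900 m

Invert the barometric formula: z = H ln(P₀/P).
P₀/P = 753.0/599.9 = 1.2552; ln(1.2552) = 0.22729.
z = 8290.0 × 0.22729 = 1884.2 m.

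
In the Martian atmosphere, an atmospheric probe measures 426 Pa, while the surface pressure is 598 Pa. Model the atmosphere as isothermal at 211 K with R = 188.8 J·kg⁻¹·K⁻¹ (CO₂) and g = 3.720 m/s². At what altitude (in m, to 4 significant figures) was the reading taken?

z ≈ 3632 m

Scale height: H = RT/g = 188.8 × 211 / 3.720 = 10709 m.
Invert the barometric formula: z = H ln(P₀/P).
P₀/P = 598/426 = 1.4038; ln(1.4038) = 0.33918.
z = 10709 × 0.33918 = 3632.3 m.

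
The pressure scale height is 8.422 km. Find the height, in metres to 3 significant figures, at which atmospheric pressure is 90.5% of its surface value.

z ≈ 841 m

Set P/P₀ = exp(−z/H) = 0.905, so z = −H ln(0.905).
−ln(0.905) = 0.099820; z = 8422.0 × 0.099820 = 840.68 m.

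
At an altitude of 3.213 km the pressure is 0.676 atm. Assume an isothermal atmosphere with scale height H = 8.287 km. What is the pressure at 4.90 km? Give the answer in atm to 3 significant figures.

P ≈ 0.551 atm

Between two levels, P₂ = P₁ exp(−Δz/H) with Δz = z₂ − z₁.
Δz = 4900.0 − 3213.0 = 1687.0 m; Δz/H = 1687.0/8287.0 = 0.20357.
P₂ = 0.676 × exp(−0.20357) = 0.676 × 0.81581 = 0.55149 atm.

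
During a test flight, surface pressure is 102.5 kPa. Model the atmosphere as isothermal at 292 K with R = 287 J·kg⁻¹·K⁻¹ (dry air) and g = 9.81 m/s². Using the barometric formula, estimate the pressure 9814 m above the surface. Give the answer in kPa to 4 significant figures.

Scale height: H = RT/g = 287 × 292 / 9.81 = 8542.7 m.
Barometric formula: P = P₀ exp(−z/H).
z/H = 9814.0/8542.7 = 1.1488; exp(−1.1488) = 0.31702.
P = 102.5 × 0.31702 = 32.495 kPa.

P ≈ 32.49 kPa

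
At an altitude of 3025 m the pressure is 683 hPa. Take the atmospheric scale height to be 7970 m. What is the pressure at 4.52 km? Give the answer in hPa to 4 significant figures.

P ≈ 566.2 hPa

Between two levels, P₂ = P₁ exp(−Δz/H) with Δz = z₂ − z₁.
Δz = 4520.0 − 3025.0 = 1495.0 m; Δz/H = 1495.0/7970.0 = 0.18758.
P₂ = 683 × exp(−0.18758) = 683 × 0.82896 = 566.18 hPa.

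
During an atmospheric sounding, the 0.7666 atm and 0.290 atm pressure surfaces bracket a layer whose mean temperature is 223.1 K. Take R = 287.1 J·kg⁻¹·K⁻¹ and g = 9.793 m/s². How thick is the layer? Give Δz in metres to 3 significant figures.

Δz ≈ 6360 m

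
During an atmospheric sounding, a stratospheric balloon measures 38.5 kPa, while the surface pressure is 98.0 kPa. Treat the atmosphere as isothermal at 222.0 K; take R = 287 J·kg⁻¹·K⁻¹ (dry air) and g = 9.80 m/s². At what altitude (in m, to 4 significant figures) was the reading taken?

Scale height: H = RT/g = 287 × 222.0 / 9.80 = 6501.4 m.
Invert the barometric formula: z = H ln(P₀/P).
P₀/P = 98.0/38.5 = 2.5455; ln(2.5455) = 0.93433.
z = 6501.4 × 0.93433 = 6074.5 m.

z ≈ 6074 m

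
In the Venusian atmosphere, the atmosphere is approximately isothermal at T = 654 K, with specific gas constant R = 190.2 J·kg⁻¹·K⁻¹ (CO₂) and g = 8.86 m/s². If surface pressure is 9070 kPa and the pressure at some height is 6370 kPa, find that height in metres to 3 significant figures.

Scale height: H = RT/g = 190.2 × 654 / 8.86 = 14040 m.
Invert the barometric formula: z = H ln(P₀/P).
P₀/P = 9070/6370 = 1.4239; ln(1.4239) = 0.35340.
z = 14040 × 0.35340 = 4961.7 m.

z ≈ 4960 m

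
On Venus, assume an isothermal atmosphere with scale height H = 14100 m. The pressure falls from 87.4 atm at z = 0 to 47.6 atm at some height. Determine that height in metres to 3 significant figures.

Invert the barometric formula: z = H ln(P₀/P).
P₀/P = 87.4/47.6 = 1.8361; ln(1.8361) = 0.60764.
z = 14100 × 0.60764 = 8567.7 m.

z ≈ 8570 m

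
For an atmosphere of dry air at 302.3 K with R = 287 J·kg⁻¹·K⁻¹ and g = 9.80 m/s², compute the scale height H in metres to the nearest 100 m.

The scale height of an isothermal atmosphere is H = RT/g.
H = 287 × 302.3 / 9.80 = 86760/9.80 = 8853.1 m.

H ≈ 8900 m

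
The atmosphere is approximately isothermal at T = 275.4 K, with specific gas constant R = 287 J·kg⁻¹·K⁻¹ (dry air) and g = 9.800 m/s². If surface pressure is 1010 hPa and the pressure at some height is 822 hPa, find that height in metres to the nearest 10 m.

z ≈ 1660 m

Scale height: H = RT/g = 287 × 275.4 / 9.800 = 8065.3 m.
Invert the barometric formula: z = H ln(P₀/P).
P₀/P = 1010/822 = 1.2287; ln(1.2287) = 0.20596.
z = 8065.3 × 0.20596 = 1661.1 m.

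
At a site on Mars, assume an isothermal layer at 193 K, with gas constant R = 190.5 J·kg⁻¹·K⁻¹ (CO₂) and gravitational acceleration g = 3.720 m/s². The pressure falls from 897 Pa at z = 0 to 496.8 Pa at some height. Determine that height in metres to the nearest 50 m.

Scale height: H = RT/g = 190.5 × 193 / 3.720 = 9883.5 m.
Invert the barometric formula: z = H ln(P₀/P).
P₀/P = 897/496.8 = 1.8056; ln(1.8056) = 0.59089.
z = 9883.5 × 0.59089 = 5840.1 m.

z ≈ 5850 m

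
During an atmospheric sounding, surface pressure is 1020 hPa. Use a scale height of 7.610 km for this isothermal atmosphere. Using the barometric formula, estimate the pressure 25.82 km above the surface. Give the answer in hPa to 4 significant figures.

Barometric formula: P = P₀ exp(−z/H).
z/H = 25820/7610.0 = 3.3929; exp(−3.3929) = 0.033611.
P = 1020 × 0.033611 = 34.283 hPa.

P ≈ 34.28 hPa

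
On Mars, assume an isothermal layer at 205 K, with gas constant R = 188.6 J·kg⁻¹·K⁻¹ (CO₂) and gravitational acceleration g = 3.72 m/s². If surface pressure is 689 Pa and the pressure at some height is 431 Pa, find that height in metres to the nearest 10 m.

Scale height: H = RT/g = 188.6 × 205 / 3.72 = 10393 m.
Invert the barometric formula: z = H ln(P₀/P).
P₀/P = 689/431 = 1.5986; ln(1.5986) = 0.46913.
z = 10393 × 0.46913 = 4875.7 m.

z ≈ 4880 m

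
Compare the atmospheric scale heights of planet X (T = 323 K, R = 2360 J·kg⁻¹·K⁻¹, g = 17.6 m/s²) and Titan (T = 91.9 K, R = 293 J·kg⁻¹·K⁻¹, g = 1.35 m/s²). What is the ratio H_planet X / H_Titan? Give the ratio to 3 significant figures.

H = RT/g for each body.
H_planet X = 2360 × 323 / 17.6 = 43311 m.
H_Titan = 293 × 91.9 / 1.35 = 19946 m.
H_planet X/H_Titan = 43311/19946 = 2.1714.

H_planet X/H_Titan ≈ 2.17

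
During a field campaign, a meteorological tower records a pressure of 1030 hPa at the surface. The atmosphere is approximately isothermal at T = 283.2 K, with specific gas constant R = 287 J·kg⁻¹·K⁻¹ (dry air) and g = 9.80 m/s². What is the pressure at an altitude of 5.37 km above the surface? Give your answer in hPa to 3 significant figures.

P ≈ 539 hPa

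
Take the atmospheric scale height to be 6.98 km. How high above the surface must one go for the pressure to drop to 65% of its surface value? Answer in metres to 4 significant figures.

z ≈ 3007 m

Set P/P₀ = exp(−z/H) = 0.65, so z = −H ln(0.65).
−ln(0.65) = 0.43078; z = 6980.0 × 0.43078 = 3006.8 m.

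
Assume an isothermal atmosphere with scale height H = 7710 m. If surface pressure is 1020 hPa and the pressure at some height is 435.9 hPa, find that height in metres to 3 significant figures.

Invert the barometric formula: z = H ln(P₀/P).
P₀/P = 1020/435.9 = 2.3400; ln(2.3400) = 0.85015.
z = 7710.0 × 0.85015 = 6554.7 m.

z ≈ 6550 m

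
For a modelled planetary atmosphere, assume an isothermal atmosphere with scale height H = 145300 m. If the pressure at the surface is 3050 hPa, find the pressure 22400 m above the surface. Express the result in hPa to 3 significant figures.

P ≈ 2610 hPa

Barometric formula: P = P₀ exp(−z/H).
z/H = 22400/145300 = 0.15416; exp(−0.15416) = 0.85713.
P = 3050 × 0.85713 = 2614.2 hPa.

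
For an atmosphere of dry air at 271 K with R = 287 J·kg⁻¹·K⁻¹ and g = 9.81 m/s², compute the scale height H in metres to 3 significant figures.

H ≈ 7930 m

The scale height of an isothermal atmosphere is H = RT/g.
H = 287 × 271 / 9.81 = 77777/9.81 = 7928.3 m.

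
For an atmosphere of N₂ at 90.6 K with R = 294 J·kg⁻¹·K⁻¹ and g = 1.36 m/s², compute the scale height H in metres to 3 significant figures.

The scale height of an isothermal atmosphere is H = RT/g.
H = 294 × 90.6 / 1.36 = 26636/1.36 = 19585 m.

H ≈ 19600 m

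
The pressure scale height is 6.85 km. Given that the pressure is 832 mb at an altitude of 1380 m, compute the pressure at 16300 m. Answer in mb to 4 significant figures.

Between two levels, P₂ = P₁ exp(−Δz/H) with Δz = z₂ − z₁.
Δz = 16300 − 1380.0 = 14920 m; Δz/H = 14920/6850.0 = 2.1781.
P₂ = 832 × exp(−2.1781) = 832 × 0.11326 = 94.232 mb.

P ≈ 94.23 mb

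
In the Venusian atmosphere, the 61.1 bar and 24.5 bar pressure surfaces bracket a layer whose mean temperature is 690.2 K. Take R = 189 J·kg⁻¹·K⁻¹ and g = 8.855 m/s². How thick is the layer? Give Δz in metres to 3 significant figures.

Δz ≈ 13500 m

Hypsometric equation: Δz = (R T̄/g) ln(P₁/P₂).
R T̄/g = 189 × 690.2 / 8.855 = 14732 m.
ln(61.1/24.5) = ln(2.4939) = 0.91385.
Δz = 14732 × 0.91385 = 13463 m.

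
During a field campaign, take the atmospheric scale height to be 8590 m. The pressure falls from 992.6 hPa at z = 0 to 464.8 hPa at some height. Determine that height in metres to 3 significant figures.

Invert the barometric formula: z = H ln(P₀/P).
P₀/P = 992.6/464.8 = 2.1355; ln(2.1355) = 0.75870.
z = 8590.0 × 0.75870 = 6517.2 m.

z ≈ 6520 m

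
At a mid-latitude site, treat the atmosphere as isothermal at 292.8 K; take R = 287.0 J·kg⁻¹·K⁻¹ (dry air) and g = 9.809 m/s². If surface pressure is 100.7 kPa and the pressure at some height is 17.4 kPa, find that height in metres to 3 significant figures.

z ≈ 15000 m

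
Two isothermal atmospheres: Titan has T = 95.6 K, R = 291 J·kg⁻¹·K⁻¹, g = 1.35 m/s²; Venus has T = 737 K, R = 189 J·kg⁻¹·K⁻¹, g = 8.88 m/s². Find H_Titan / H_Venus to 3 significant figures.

H_Titan/H_Venus ≈ 1.31

H = RT/g for each body.
H_Titan = 291 × 95.6 / 1.35 = 20607 m.
H_Venus = 189 × 737 / 8.88 = 15686 m.
H_Titan/H_Venus = 20607/15686 = 1.3137.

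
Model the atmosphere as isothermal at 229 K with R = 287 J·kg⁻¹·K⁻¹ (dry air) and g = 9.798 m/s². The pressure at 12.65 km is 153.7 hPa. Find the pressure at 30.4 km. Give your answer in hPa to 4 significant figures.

P ≈ 10.90 hPa

Scale height: H = RT/g = 287 × 229 / 9.798 = 6707.8 m.
Between two levels, P₂ = P₁ exp(−Δz/H) with Δz = z₂ − z₁.
Δz = 30400 − 12650 = 17750 m; Δz/H = 17750/6707.8 = 2.6462.
P₂ = 153.7 × exp(−2.6462) = 153.7 × 0.070920 = 10.900 hPa.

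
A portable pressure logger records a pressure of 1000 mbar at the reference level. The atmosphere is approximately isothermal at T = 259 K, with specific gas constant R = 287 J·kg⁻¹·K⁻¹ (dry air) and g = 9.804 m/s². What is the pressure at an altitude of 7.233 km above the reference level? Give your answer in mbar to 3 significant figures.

P ≈ 385 mbar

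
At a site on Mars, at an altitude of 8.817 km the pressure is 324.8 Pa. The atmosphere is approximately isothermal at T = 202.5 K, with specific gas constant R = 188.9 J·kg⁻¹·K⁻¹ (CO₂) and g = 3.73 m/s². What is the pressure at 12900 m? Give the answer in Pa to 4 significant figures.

Scale height: H = RT/g = 188.9 × 202.5 / 3.73 = 10255 m.
Between two levels, P₂ = P₁ exp(−Δz/H) with Δz = z₂ − z₁.
Δz = 12900 − 8817.0 = 4083.0 m; Δz/H = 4083.0/10255 = 0.39815.
P₂ = 324.8 × exp(−0.39815) = 324.8 × 0.67156 = 218.12 Pa.

P ≈ 218.1 Pa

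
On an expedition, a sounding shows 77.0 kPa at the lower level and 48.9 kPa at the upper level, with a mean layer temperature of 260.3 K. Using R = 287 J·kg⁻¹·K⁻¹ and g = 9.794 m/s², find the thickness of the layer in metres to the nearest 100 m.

Hypsometric equation: Δz = (R T̄/g) ln(P₁/P₂).
R T̄/g = 287 × 260.3 / 9.794 = 7627.7 m.
ln(77.0/48.9) = ln(1.5746) = 0.45400.
Δz = 7627.7 × 0.45400 = 3463.0 m.

Δz ≈ 3500 m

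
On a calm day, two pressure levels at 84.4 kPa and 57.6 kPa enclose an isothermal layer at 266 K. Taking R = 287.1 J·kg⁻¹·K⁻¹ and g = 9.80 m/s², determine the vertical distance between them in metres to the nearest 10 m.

Δz ≈ 2980 m

Hypsometric equation: Δz = (R T̄/g) ln(P₁/P₂).
R T̄/g = 287.1 × 266 / 9.80 = 7792.7 m.
ln(84.4/57.6) = ln(1.4653) = 0.38206.
Δz = 7792.7 × 0.38206 = 2977.3 m.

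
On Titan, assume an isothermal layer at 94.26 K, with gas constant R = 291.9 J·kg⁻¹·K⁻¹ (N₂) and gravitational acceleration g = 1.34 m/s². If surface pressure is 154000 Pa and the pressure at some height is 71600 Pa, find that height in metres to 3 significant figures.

z ≈ 15700 m

Scale height: H = RT/g = 291.9 × 94.26 / 1.34 = 20533 m.
Invert the barometric formula: z = H ln(P₀/P).
P₀/P = 154000/71600 = 2.1508; ln(2.1508) = 0.76584.
z = 20533 × 0.76584 = 15725 m.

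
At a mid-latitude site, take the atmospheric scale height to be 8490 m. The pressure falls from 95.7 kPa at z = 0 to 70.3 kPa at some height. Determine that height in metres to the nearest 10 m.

Invert the barometric formula: z = H ln(P₀/P).
P₀/P = 95.7/70.3 = 1.3613; ln(1.3613) = 0.30844.
z = 8490.0 × 0.30844 = 2618.7 m.

z ≈ 2620 m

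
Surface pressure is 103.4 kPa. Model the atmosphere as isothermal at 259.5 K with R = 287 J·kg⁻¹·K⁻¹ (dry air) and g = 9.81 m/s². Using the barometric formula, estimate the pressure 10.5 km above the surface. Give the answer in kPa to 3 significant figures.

Scale height: H = RT/g = 287 × 259.5 / 9.81 = 7591.9 m.
Barometric formula: P = P₀ exp(−z/H).
z/H = 10500/7591.9 = 1.3831; exp(−1.3831) = 0.25080.
P = 103.4 × 0.25080 = 25.933 kPa.

P ≈ 25.9 kPa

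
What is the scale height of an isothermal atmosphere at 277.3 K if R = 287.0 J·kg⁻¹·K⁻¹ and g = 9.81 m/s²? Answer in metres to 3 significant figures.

The scale height of an isothermal atmosphere is H = RT/g.
H = 287.0 × 277.3 / 9.81 = 79585/9.81 = 8112.6 m.

H ≈ 8110 m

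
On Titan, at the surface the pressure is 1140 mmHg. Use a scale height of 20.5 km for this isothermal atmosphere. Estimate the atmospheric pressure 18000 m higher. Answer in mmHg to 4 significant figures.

Barometric formula: P = P₀ exp(−z/H).
z/H = 18000/20500 = 0.87805; exp(−0.87805) = 0.41559.
P = 1140 × 0.41559 = 473.77 mmHg.

P ≈ 473.8 mmHg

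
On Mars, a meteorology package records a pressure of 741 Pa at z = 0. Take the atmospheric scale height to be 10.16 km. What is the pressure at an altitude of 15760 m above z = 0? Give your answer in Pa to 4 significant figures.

P ≈ 157.1 Pa

Barometric formula: P = P₀ exp(−z/H).
z/H = 15760/10160 = 1.5512; exp(−1.5512) = 0.21199.
P = 741 × 0.21199 = 157.08 Pa.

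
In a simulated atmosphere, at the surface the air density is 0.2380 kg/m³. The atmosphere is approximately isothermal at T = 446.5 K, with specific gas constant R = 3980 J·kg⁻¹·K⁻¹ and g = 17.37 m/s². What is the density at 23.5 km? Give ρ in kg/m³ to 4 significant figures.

ρ ≈ 0.1892 kg/m³

Scale height: H = RT/g = 3980 × 446.5 / 17.37 = 102310 m.
In an isothermal atmosphere, density decays like pressure: ρ = ρ₀ exp(−z/H).
z/H = 23500/102310 = 0.22969; exp(−0.22969) = 0.79478.
ρ = 0.2380 × 0.79478 = 0.18916 kg/m³.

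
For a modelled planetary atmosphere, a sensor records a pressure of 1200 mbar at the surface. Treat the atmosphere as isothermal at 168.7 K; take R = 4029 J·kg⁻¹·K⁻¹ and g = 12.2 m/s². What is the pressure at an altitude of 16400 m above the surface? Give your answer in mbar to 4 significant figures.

Scale height: H = RT/g = 4029 × 168.7 / 12.2 = 55712 m.
Barometric formula: P = P₀ exp(−z/H).
z/H = 16400/55712 = 0.29437; exp(−0.29437) = 0.74500.
P = 1200 × 0.74500 = 894.00 mbar.

P ≈ 894.0 mbar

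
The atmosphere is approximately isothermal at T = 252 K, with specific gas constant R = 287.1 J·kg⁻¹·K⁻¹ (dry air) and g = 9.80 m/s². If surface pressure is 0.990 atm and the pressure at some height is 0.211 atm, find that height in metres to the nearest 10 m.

Scale height: H = RT/g = 287.1 × 252 / 9.80 = 7382.6 m.
Invert the barometric formula: z = H ln(P₀/P).
P₀/P = 0.990/0.211 = 4.6919; ln(4.6919) = 1.5458.
z = 7382.6 × 1.5458 = 11412 m.

z ≈ 11410 m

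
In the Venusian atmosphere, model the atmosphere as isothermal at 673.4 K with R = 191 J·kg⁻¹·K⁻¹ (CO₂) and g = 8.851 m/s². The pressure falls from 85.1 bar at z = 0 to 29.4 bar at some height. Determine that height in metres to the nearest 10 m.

z ≈ 15440 m

Scale height: H = RT/g = 191 × 673.4 / 8.851 = 14532 m.
Invert the barometric formula: z = H ln(P₀/P).
P₀/P = 85.1/29.4 = 2.8946; ln(2.8946) = 1.0628.
z = 14532 × 1.0628 = 15445 m.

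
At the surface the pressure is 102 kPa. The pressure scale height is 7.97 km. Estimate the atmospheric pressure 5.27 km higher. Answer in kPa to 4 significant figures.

Barometric formula: P = P₀ exp(−z/H).
z/H = 5270.0/7970.0 = 0.66123; exp(−0.66123) = 0.51622.
P = 102 × 0.51622 = 52.654 kPa.

P ≈ 52.65 kPa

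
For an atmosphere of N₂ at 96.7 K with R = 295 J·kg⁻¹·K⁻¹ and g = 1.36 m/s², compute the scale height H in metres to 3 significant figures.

H ≈ 21000 m

The scale height of an isothermal atmosphere is H = RT/g.
H = 295 × 96.7 / 1.36 = 28526/1.36 = 20975 m.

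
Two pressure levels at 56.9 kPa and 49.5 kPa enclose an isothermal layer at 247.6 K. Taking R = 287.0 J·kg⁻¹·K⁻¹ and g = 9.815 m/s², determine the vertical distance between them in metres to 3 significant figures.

Hypsometric equation: Δz = (R T̄/g) ln(P₁/P₂).
R T̄/g = 287.0 × 247.6 / 9.815 = 7240.1 m.
ln(56.9/49.5) = ln(1.1495) = 0.13933.
Δz = 7240.1 × 0.13933 = 1008.8 m.

Δz ≈ 1010 m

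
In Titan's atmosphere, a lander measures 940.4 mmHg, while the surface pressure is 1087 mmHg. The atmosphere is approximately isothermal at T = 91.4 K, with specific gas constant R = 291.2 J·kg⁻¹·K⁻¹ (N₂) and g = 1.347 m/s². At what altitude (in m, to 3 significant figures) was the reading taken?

z ≈ 2860 m

Scale height: H = RT/g = 291.2 × 91.4 / 1.347 = 19759 m.
Invert the barometric formula: z = H ln(P₀/P).
P₀/P = 1087/940.4 = 1.1559; ln(1.1559) = 0.14488.
z = 19759 × 0.14488 = 2862.7 m.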